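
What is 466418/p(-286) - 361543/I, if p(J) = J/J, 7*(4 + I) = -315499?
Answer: 147170003087/315527 ≈ 4.6643e+5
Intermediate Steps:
I = -315527/7 (I = -4 + (1/7)*(-315499) = -4 - 315499/7 = -315527/7 ≈ -45075.)
p(J) = 1
466418/p(-286) - 361543/I = 466418/1 - 361543/(-315527/7) = 466418*1 - 361543*(-7/315527) = 466418 + 2530801/315527 = 147170003087/315527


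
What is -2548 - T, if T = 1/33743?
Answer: -85977165/33743 ≈ -2548.0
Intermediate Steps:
T = 1/33743 ≈ 2.9636e-5
-2548 - T = -2548 - 1*1/33743 = -2548 - 1/33743 = -85977165/33743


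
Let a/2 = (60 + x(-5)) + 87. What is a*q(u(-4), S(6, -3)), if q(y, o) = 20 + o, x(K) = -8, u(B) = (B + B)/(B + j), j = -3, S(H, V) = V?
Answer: 4726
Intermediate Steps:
u(B) = 2*B/(-3 + B) (u(B) = (B + B)/(B - 3) = (2*B)/(-3 + B) = 2*B/(-3 + B))
a = 278 (a = 2*((60 - 8) + 87) = 2*(52 + 87) = 2*139 = 278)
a*q(u(-4), S(6, -3)) = 278*(20 - 3) = 278*17 = 4726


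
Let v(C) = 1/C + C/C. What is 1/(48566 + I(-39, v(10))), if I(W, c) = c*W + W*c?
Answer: 5/242401 ≈ 2.0627e-5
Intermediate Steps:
v(C) = 1 + 1/C (v(C) = 1/C + 1 = 1 + 1/C)
I(W, c) = 2*W*c (I(W, c) = W*c + W*c = 2*W*c)
1/(48566 + I(-39, v(10))) = 1/(48566 + 2*(-39)*((1 + 10)/10)) = 1/(48566 + 2*(-39)*((1/10)*11)) = 1/(48566 + 2*(-39)*(11/10)) = 1/(48566 - 429/5) = 1/(242401/5) = 5/242401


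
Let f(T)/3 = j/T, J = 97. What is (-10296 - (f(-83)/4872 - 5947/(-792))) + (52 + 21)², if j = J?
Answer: -8297733242/1668051 ≈ -4974.5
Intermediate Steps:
j = 97
f(T) = 291/T (f(T) = 3*(97/T) = 291/T)
(-10296 - (f(-83)/4872 - 5947/(-792))) + (52 + 21)² = (-10296 - ((291/(-83))/4872 - 5947/(-792))) + (52 + 21)² = (-10296 - ((291*(-1/83))*(1/4872) - 5947*(-1/792))) + 73² = (-10296 - (-291/83*1/4872 + 5947/792)) + 5329 = (-10296 - (-97/134792 + 5947/792)) + 5329 = (-10296 - 1*12523925/1668051) + 5329 = (-10296 - 12523925/1668051) + 5329 = -17186777021/1668051 + 5329 = -8297733242/1668051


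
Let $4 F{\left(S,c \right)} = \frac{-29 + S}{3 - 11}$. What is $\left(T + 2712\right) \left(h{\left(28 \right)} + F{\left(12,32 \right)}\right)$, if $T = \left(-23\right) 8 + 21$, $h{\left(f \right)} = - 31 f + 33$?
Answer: $- \frac{68065947}{32} \approx -2.1271 \cdot 10^{6}$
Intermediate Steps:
$F{\left(S,c \right)} = \frac{29}{32} - \frac{S}{32}$ ($F{\left(S,c \right)} = \frac{\left(-29 + S\right) \frac{1}{3 - 11}}{4} = \frac{\left(-29 + S\right) \frac{1}{-8}}{4} = \frac{\left(-29 + S\right) \left(- \frac{1}{8}\right)}{4} = \frac{\frac{29}{8} - \frac{S}{8}}{4} = \frac{29}{32} - \frac{S}{32}$)
$h{\left(f \right)} = 33 - 31 f$
$T = -163$ ($T = -184 + 21 = -163$)
$\left(T + 2712\right) \left(h{\left(28 \right)} + F{\left(12,32 \right)}\right) = \left(-163 + 2712\right) \left(\left(33 - 868\right) + \left(\frac{29}{32} - \frac{3}{8}\right)\right) = 2549 \left(\left(33 - 868\right) + \left(\frac{29}{32} - \frac{3}{8}\right)\right) = 2549 \left(-835 + \frac{17}{32}\right) = 2549 \left(- \frac{26703}{32}\right) = - \frac{68065947}{32}$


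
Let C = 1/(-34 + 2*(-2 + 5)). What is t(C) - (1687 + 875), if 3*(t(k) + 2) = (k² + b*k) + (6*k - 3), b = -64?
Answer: -6031255/2352 ≈ -2564.3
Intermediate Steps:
C = -1/28 (C = 1/(-34 + 2*3) = 1/(-34 + 6) = 1/(-28) = -1/28 ≈ -0.035714)
t(k) = -3 - 58*k/3 + k²/3 (t(k) = -2 + ((k² - 64*k) + (6*k - 3))/3 = -2 + ((k² - 64*k) + (-3 + 6*k))/3 = -2 + (-3 + k² - 58*k)/3 = -2 + (-1 - 58*k/3 + k²/3) = -3 - 58*k/3 + k²/3)
t(C) - (1687 + 875) = (-3 - 58/3*(-1/28) + (-1/28)²/3) - (1687 + 875) = (-3 + 29/42 + (⅓)*(1/784)) - 1*2562 = (-3 + 29/42 + 1/2352) - 2562 = -5431/2352 - 2562 = -6031255/2352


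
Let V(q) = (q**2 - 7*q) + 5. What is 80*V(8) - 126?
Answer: 914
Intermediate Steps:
V(q) = 5 + q**2 - 7*q
80*V(8) - 126 = 80*(5 + 8**2 - 7*8) - 126 = 80*(5 + 64 - 56) - 126 = 80*13 - 126 = 1040 - 126 = 914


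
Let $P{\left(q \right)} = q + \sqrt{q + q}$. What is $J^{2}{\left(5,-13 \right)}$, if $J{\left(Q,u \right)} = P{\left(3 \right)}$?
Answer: $\left(3 + \sqrt{6}\right)^{2} \approx 29.697$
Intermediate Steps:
$P{\left(q \right)} = q + \sqrt{2} \sqrt{q}$ ($P{\left(q \right)} = q + \sqrt{2 q} = q + \sqrt{2} \sqrt{q}$)
$J{\left(Q,u \right)} = 3 + \sqrt{6}$ ($J{\left(Q,u \right)} = 3 + \sqrt{2} \sqrt{3} = 3 + \sqrt{6}$)
$J^{2}{\left(5,-13 \right)} = \left(3 + \sqrt{6}\right)^{2}$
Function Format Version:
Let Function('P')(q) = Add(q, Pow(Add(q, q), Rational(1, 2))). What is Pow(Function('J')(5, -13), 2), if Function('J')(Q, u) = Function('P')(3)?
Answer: Pow(Add(3, Pow(6, Rational(1, 2))), 2) ≈ 29.697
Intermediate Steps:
Function('P')(q) = Add(q, Mul(Pow(2, Rational(1, 2)), Pow(q, Rational(1, 2)))) (Function('P')(q) = Add(q, Pow(Mul(2, q), Rational(1, 2))) = Add(q, Mul(Pow(2, Rational(1, 2)), Pow(q, Rational(1, 2)))))
Function('J')(Q, u) = Add(3, Pow(6, Rational(1, 2))) (Function('J')(Q, u) = Add(3, Mul(Pow(2, Rational(1, 2)), Pow(3, Rational(1, 2)))) = Add(3, Pow(6, Rational(1, 2))))
Pow(Function('J')(5, -13), 2) = Pow(Add(3, Pow(6, Rational(1, 2))), 2)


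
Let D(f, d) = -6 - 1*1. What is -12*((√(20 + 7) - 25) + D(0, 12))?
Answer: 384 - 36*√3 ≈ 321.65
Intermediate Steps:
D(f, d) = -7 (D(f, d) = -6 - 1 = -7)
-12*((√(20 + 7) - 25) + D(0, 12)) = -12*((√(20 + 7) - 25) - 7) = -12*((√27 - 25) - 7) = -12*((3*√3 - 25) - 7) = -12*((-25 + 3*√3) - 7) = -12*(-32 + 3*√3) = 384 - 36*√3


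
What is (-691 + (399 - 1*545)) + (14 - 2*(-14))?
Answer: -795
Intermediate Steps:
(-691 + (399 - 1*545)) + (14 - 2*(-14)) = (-691 + (399 - 545)) + (14 + 28) = (-691 - 146) + 42 = -837 + 42 = -795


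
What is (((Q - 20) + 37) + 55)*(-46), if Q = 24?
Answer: -4416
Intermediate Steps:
(((Q - 20) + 37) + 55)*(-46) = (((24 - 20) + 37) + 55)*(-46) = ((4 + 37) + 55)*(-46) = (41 + 55)*(-46) = 96*(-46) = -4416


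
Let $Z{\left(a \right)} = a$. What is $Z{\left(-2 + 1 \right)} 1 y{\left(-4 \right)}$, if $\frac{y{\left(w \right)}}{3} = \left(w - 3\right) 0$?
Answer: $0$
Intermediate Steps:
$y{\left(w \right)} = 0$ ($y{\left(w \right)} = 3 \left(w - 3\right) 0 = 3 \left(-3 + w\right) 0 = 3 \cdot 0 = 0$)
$Z{\left(-2 + 1 \right)} 1 y{\left(-4 \right)} = \left(-2 + 1\right) 1 \cdot 0 = \left(-1\right) 1 \cdot 0 = \left(-1\right) 0 = 0$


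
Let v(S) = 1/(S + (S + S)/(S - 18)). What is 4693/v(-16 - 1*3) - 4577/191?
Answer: -596250744/7067 ≈ -84371.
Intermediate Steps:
v(S) = 1/(S + 2*S/(-18 + S)) (v(S) = 1/(S + (2*S)/(-18 + S)) = 1/(S + 2*S/(-18 + S)))
4693/v(-16 - 1*3) - 4577/191 = 4693/(((-18 + (-16 - 1*3))/((-16 - 1*3)*(-16 + (-16 - 1*3))))) - 4577/191 = 4693/(((-18 + (-16 - 3))/((-16 - 3)*(-16 + (-16 - 3))))) - 4577*1/191 = 4693/(((-18 - 19)/((-19)*(-16 - 19)))) - 4577/191 = 4693/((-1/19*(-37)/(-35))) - 4577/191 = 4693/((-1/19*(-1/35)*(-37))) - 4577/191 = 4693/(-37/665) - 4577/191 = 4693*(-665/37) - 4577/191 = -3120845/37 - 4577/191 = -596250744/7067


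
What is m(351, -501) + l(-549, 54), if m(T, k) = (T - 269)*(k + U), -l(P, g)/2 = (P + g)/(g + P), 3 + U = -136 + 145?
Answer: -40592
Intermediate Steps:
U = 6 (U = -3 + (-136 + 145) = -3 + 9 = 6)
l(P, g) = -2 (l(P, g) = -2*(P + g)/(g + P) = -2*(P + g)/(P + g) = -2*1 = -2)
m(T, k) = (-269 + T)*(6 + k) (m(T, k) = (T - 269)*(k + 6) = (-269 + T)*(6 + k))
m(351, -501) + l(-549, 54) = (-1614 - 269*(-501) + 6*351 + 351*(-501)) - 2 = (-1614 + 134769 + 2106 - 175851) - 2 = -40590 - 2 = -40592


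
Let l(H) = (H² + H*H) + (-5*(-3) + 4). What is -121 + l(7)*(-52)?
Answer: -6205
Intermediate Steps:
l(H) = 19 + 2*H² (l(H) = (H² + H²) + (15 + 4) = 2*H² + 19 = 19 + 2*H²)
-121 + l(7)*(-52) = -121 + (19 + 2*7²)*(-52) = -121 + (19 + 2*49)*(-52) = -121 + (19 + 98)*(-52) = -121 + 117*(-52) = -121 - 6084 = -6205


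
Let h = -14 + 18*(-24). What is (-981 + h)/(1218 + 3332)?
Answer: -1427/4550 ≈ -0.31363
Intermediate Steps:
h = -446 (h = -14 - 432 = -446)
(-981 + h)/(1218 + 3332) = (-981 - 446)/(1218 + 3332) = -1427/4550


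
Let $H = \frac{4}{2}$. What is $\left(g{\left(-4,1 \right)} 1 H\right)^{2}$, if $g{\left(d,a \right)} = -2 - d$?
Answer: $16$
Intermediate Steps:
$H = 2$ ($H = 4 \cdot \frac{1}{2} = 2$)
$\left(g{\left(-4,1 \right)} 1 H\right)^{2} = \left(\left(-2 - -4\right) 1 \cdot 2\right)^{2} = \left(\left(-2 + 4\right) 1 \cdot 2\right)^{2} = \left(2 \cdot 1 \cdot 2\right)^{2} = \left(2 \cdot 2\right)^{2} = 4^{2} = 16$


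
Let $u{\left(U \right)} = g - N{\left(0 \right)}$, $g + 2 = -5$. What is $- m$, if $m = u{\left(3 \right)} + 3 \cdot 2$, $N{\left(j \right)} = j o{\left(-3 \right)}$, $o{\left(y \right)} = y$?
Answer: $1$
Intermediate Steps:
$g = -7$ ($g = -2 - 5 = -7$)
$N{\left(j \right)} = - 3 j$ ($N{\left(j \right)} = j \left(-3\right) = - 3 j$)
$u{\left(U \right)} = -7$ ($u{\left(U \right)} = -7 - \left(-3\right) 0 = -7 - 0 = -7 + 0 = -7$)
$m = -1$ ($m = -7 + 3 \cdot 2 = -7 + 6 = -1$)
$- m = \left(-1\right) \left(-1\right) = 1$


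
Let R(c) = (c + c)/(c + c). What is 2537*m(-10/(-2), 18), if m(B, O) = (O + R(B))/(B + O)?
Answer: 48203/23 ≈ 2095.8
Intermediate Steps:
R(c) = 1 (R(c) = (2*c)/((2*c)) = (2*c)*(1/(2*c)) = 1)
m(B, O) = (1 + O)/(B + O) (m(B, O) = (O + 1)/(B + O) = (1 + O)/(B + O))
2537*m(-10/(-2), 18) = 2537*((1 + 18)/(-10/(-2) + 18)) = 2537*(19/(-10*(-½) + 18)) = 2537*(19/(5 + 18)) = 2537*(19/23) = 48203/23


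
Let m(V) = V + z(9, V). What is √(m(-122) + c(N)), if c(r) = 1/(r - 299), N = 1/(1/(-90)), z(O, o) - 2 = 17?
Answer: 6*I*√432957/389 ≈ 10.149*I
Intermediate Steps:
z(O, o) = 19 (z(O, o) = 2 + 17 = 19)
N = -90 (N = 1/(-1/90) = -90)
c(r) = 1/(-299 + r)
m(V) = 19 + V (m(V) = V + 19 = 19 + V)
√(m(-122) + c(N)) = √((19 - 122) + 1/(-299 - 90)) = √(-103 + 1/(-389)) = √(-103 - 1/389) = √(-40068/389) = 6*I*√432957/389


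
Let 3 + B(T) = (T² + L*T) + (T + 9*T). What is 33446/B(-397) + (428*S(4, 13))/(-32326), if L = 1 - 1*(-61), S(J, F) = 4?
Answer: 215072433/1042691293 ≈ 0.20627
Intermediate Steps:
L = 62 (L = 1 + 61 = 62)
B(T) = -3 + T² + 72*T (B(T) = -3 + ((T² + 62*T) + (T + 9*T)) = -3 + ((T² + 62*T) + 10*T) = -3 + (T² + 72*T) = -3 + T² + 72*T)
33446/B(-397) + (428*S(4, 13))/(-32326) = 33446/(-3 + (-397)² + 72*(-397)) + (428*4)/(-32326) = 33446/(-3 + 157609 - 28584) + 1712*(-1/32326) = 33446/129022 - 856/16163 = 33446*(1/129022) - 856/16163 = 16723/64511 - 856/16163 = 215072433/1042691293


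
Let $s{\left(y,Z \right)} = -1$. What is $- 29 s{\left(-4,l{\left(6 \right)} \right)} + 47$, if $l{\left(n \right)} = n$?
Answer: $76$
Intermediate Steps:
$- 29 s{\left(-4,l{\left(6 \right)} \right)} + 47 = \left(-29\right) \left(-1\right) + 47 = 29 + 47 = 76$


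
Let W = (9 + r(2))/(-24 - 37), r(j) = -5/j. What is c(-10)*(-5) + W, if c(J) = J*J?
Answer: -61013/122 ≈ -500.11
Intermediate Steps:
c(J) = J**2
W = -13/122 (W = (9 - 5/2)/(-24 - 37) = (9 - 5*1/2)/(-61) = (9 - 5/2)*(-1/61) = (13/2)*(-1/61) = -13/122 ≈ -0.10656)
c(-10)*(-5) + W = (-10)**2*(-5) - 13/122 = 100*(-5) - 13/122 = -500 - 13/122 = -61013/122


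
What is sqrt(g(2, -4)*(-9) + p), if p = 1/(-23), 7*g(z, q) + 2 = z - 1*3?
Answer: sqrt(98854)/161 ≈ 1.9529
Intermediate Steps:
g(z, q) = -5/7 + z/7 (g(z, q) = -2/7 + (z - 1*3)/7 = -2/7 + (z - 3)/7 = -2/7 + (-3 + z)/7 = -2/7 + (-3/7 + z/7) = -5/7 + z/7)
p = -1/23 ≈ -0.043478
sqrt(g(2, -4)*(-9) + p) = sqrt((-5/7 + (1/7)*2)*(-9) - 1/23) = sqrt((-5/7 + 2/7)*(-9) - 1/23) = sqrt(-3/7*(-9) - 1/23) = sqrt(27/7 - 1/23) = sqrt(614/161) = sqrt(98854)/161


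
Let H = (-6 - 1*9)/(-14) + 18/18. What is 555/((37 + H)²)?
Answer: 108780/299209 ≈ 0.36356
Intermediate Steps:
H = 29/14 (H = (-6 - 9)*(-1/14) + 18*(1/18) = -15*(-1/14) + 1 = 15/14 + 1 = 29/14 ≈ 2.0714)
555/((37 + H)²) = 555/((37 + 29/14)²) = 555/((547/14)²) = 555/(299209/196) = 555*(196/299209) = 108780/299209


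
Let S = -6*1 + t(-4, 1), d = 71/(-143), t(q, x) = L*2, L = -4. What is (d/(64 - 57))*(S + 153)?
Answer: -9869/1001 ≈ -9.8591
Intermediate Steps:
t(q, x) = -8 (t(q, x) = -4*2 = -8)
d = -71/143 (d = 71*(-1/143) = -71/143 ≈ -0.49650)
S = -14 (S = -6*1 - 8 = -6 - 8 = -14)
(d/(64 - 57))*(S + 153) = (-71/(143*(64 - 57)))*(-14 + 153) = -71/143/7*139 = -71/143*⅐*139 = -71/1001*139 = -9869/1001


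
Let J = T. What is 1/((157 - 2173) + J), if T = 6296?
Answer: 1/4280 ≈ 0.00023364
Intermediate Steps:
J = 6296
1/((157 - 2173) + J) = 1/((157 - 2173) + 6296) = 1/(-2016 + 6296) = 1/4280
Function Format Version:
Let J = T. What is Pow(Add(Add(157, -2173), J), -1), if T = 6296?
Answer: Rational(1, 4280) ≈ 0.00023364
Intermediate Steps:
J = 6296
Pow(Add(Add(157, -2173), J), -1) = Pow(Add(Add(157, -2173), 6296), -1) = Pow(Add(-2016, 6296), -1) = Pow(4280, -1) = Rational(1, 4280)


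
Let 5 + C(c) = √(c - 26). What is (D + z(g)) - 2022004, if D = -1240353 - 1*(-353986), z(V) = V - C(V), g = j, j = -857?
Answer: -2909223 - I*√883 ≈ -2.9092e+6 - 29.715*I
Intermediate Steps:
g = -857
C(c) = -5 + √(-26 + c) (C(c) = -5 + √(c - 26) = -5 + √(-26 + c))
z(V) = 5 + V - √(-26 + V) (z(V) = V - (-5 + √(-26 + V)) = V + (5 - √(-26 + V)) = 5 + V - √(-26 + V))
D = -886367 (D = -1240353 + 353986 = -886367)
(D + z(g)) - 2022004 = (-886367 + (5 - 857 - √(-26 - 857))) - 2022004 = (-886367 + (5 - 857 - √(-883))) - 2022004 = (-886367 + (5 - 857 - I*√883)) - 2022004 = (-886367 + (-852 - I*√883)) - 2022004 = (-887219 - I*√883) - 2022004 = -2909223 - I*√883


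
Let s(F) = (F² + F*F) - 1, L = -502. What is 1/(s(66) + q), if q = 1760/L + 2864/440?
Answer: 13805/120296813 ≈ 0.00011476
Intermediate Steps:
q = 41458/13805 (q = 1760/(-502) + 2864/440 = 1760*(-1/502) + 2864*(1/440) = -880/251 + 358/55 = 41458/13805 ≈ 3.0031)
s(F) = -1 + 2*F² (s(F) = (F² + F²) - 1 = 2*F² - 1 = -1 + 2*F²)
1/(s(66) + q) = 1/((-1 + 2*66²) + 41458/13805) = 1/((-1 + 2*4356) + 41458/13805) = 1/((-1 + 8712) + 41458/13805) = 1/(8711 + 41458/13805) = 1/(120296813/13805) = 13805/120296813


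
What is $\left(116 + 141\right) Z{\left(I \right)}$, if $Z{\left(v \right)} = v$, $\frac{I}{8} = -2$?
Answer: $-4112$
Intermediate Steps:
$I = -16$ ($I = 8 \left(-2\right) = -16$)
$\left(116 + 141\right) Z{\left(I \right)} = \left(116 + 141\right) \left(-16\right) = 257 \left(-16\right) = -4112$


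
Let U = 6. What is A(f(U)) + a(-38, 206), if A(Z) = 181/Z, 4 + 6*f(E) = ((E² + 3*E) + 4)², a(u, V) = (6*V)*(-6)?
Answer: -4152779/560 ≈ -7415.7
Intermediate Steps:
a(u, V) = -36*V
f(E) = -⅔ + (4 + E² + 3*E)²/6 (f(E) = -⅔ + ((E² + 3*E) + 4)²/6 = -⅔ + (4 + E² + 3*E)²/6)
A(f(U)) + a(-38, 206) = 181/(-⅔ + (4 + 6² + 3*6)²/6) - 36*206 = 181/(-⅔ + (4 + 36 + 18)²/6) - 7416 = 181/(-⅔ + (⅙)*58²) - 7416 = 181/(-⅔ + (⅙)*3364) - 7416 = 181/(-⅔ + 1682/3) - 7416 = 181/560 - 7416 = -4152779/560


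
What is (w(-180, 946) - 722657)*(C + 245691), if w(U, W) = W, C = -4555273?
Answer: 3110272734802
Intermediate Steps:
(w(-180, 946) - 722657)*(C + 245691) = (946 - 722657)*(-4555273 + 245691) = -721711*(-4309582) = 3110272734802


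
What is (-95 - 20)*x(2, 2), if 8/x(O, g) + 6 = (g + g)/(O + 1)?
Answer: 1380/7 ≈ 197.14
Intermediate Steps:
x(O, g) = 8/(-6 + 2*g/(1 + O)) (x(O, g) = 8/(-6 + (g + g)/(O + 1)) = 8/(-6 + (2*g)/(1 + O)) = 8/(-6 + 2*g/(1 + O)))
(-95 - 20)*x(2, 2) = (-95 - 20)*(4*(1 + 2)/(-3 + 2 - 3*2)) = -460*3/(-3 + 2 - 6) = -460*3/(-7) = -460*(-1)*3/7 = -115*(-12/7) = 1380/7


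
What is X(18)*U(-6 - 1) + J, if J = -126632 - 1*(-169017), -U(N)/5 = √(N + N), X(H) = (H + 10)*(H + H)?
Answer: 42385 - 5040*I*√14 ≈ 42385.0 - 18858.0*I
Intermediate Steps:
X(H) = 2*H*(10 + H) (X(H) = (10 + H)*(2*H) = 2*H*(10 + H))
U(N) = -5*√2*√N (U(N) = -5*√(N + N) = -5*√2*√N)
J = 42385 (J = -126632 + 169017 = 42385)
X(18)*U(-6 - 1) + J = (2*18*(10 + 18))*(-5*√2*√(-6 - 1)) + 42385 = (2*18*28)*(-5*√2*√(-7)) + 42385 = 1008*(-5*√2*I*√7) + 42385 = 1008*(-5*I*√14) + 42385 = -5040*I*√14 + 42385 = 42385 - 5040*I*√14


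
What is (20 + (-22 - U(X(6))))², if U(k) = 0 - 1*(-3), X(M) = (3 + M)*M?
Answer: 25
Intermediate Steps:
X(M) = M*(3 + M)
U(k) = 3 (U(k) = 0 + 3 = 3)
(20 + (-22 - U(X(6))))² = (20 + (-22 - 1*3))² = (20 + (-22 - 3))² = (20 - 25)² = (-5)² = 25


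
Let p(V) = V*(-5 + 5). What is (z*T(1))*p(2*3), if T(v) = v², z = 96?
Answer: 0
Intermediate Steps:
p(V) = 0 (p(V) = V*0 = 0)
(z*T(1))*p(2*3) = (96*1²)*0 = (96*1)*0 = 96*0 = 0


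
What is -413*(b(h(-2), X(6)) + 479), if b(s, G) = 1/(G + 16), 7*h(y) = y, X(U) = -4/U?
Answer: -9101281/46 ≈ -1.9785e+5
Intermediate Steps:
h(y) = y/7
b(s, G) = 1/(16 + G)
-413*(b(h(-2), X(6)) + 479) = -413*(1/(16 - 4/6) + 479) = -413*(1/(16 - 4*1/6) + 479) = -413*(1/(16 - 2/3) + 479) = -413*(1/(46/3) + 479) = -413*(3/46 + 479) = -413*22037/46 = -9101281/46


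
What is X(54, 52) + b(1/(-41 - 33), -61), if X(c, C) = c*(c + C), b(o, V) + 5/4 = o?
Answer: 846965/148 ≈ 5722.7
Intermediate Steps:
b(o, V) = -5/4 + o
X(c, C) = c*(C + c)
X(54, 52) + b(1/(-41 - 33), -61) = 54*(52 + 54) + (-5/4 + 1/(-41 - 33)) = 54*106 + (-5/4 + 1/(-74)) = 5724 + (-5/4 - 1/74) = 5724 - 187/148 = 846965/148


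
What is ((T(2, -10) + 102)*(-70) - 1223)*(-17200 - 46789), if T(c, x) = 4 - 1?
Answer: 548577697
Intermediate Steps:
T(c, x) = 3
((T(2, -10) + 102)*(-70) - 1223)*(-17200 - 46789) = ((3 + 102)*(-70) - 1223)*(-17200 - 46789) = (105*(-70) - 1223)*(-63989) = (-7350 - 1223)*(-63989) = -8573*(-63989) = 548577697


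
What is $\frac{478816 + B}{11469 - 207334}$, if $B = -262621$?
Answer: $- \frac{43239}{39173} \approx -1.1038$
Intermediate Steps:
$\frac{478816 + B}{11469 - 207334} = \frac{478816 - 262621}{11469 - 207334} = \frac{216195}{-195865} = 216195 \left(- \frac{1}{195865}\right) = - \frac{43239}{39173}$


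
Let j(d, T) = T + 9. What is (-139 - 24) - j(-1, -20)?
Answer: -152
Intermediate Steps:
j(d, T) = 9 + T
(-139 - 24) - j(-1, -20) = (-139 - 24) - (9 - 20) = -163 - 1*(-11) = -163 + 11 = -152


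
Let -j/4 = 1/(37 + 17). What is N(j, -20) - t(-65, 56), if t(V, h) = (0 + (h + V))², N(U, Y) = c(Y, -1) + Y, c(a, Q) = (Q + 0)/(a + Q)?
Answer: -2120/21 ≈ -100.95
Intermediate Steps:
j = -2/27 (j = -4/(37 + 17) = -4/54 = -4*1/54 = -2/27 ≈ -0.074074)
c(a, Q) = Q/(Q + a)
N(U, Y) = Y - 1/(-1 + Y) (N(U, Y) = -1/(-1 + Y) + Y = Y - 1/(-1 + Y))
t(V, h) = (V + h)² (t(V, h) = (0 + (V + h))² = (V + h)²)
N(j, -20) - t(-65, 56) = (-1 - 20*(-1 - 20))/(-1 - 20) - (-65 + 56)² = (-1 - 20*(-21))/(-21) - 1*(-9)² = -(-1 + 420)/21 - 1*81 = -1/21*419 - 81 = -419/21 - 81 = -2120/21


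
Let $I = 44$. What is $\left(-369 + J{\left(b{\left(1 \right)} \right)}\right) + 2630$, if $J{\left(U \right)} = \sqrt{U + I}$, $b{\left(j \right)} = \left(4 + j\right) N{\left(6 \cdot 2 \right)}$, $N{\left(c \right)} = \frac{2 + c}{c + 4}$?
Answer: $2261 + \frac{3 \sqrt{86}}{4} \approx 2268.0$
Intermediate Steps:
$N{\left(c \right)} = \frac{2 + c}{4 + c}$
$b{\left(j \right)} = \frac{7}{2} + \frac{7 j}{8}$ ($b{\left(j \right)} = \left(4 + j\right) \frac{2 + 6 \cdot 2}{4 + 6 \cdot 2} = \left(4 + j\right) \frac{2 + 12}{4 + 12} = \left(4 + j\right) \frac{1}{16} \cdot 14 = \left(4 + j\right) \frac{7}{8} = \frac{7}{2} + \frac{7 j}{8}$)
$J{\left(U \right)} = \sqrt{44 + U}$ ($J{\left(U \right)} = \sqrt{U + 44} = \sqrt{44 + U}$)
$\left(-369 + J{\left(b{\left(1 \right)} \right)}\right) + 2630 = \left(-369 + \sqrt{44 + \left(\frac{7}{2} + \frac{7}{8} \cdot 1\right)}\right) + 2630 = \left(-369 + \sqrt{44 + \left(\frac{7}{2} + \frac{7}{8}\right)}\right) + 2630 = \left(-369 + \sqrt{44 + \frac{35}{8}}\right) + 2630 = \left(-369 + \sqrt{\frac{387}{8}}\right) + 2630 = \left(-369 + \frac{3 \sqrt{86}}{4}\right) + 2630 = 2261 + \frac{3 \sqrt{86}}{4}$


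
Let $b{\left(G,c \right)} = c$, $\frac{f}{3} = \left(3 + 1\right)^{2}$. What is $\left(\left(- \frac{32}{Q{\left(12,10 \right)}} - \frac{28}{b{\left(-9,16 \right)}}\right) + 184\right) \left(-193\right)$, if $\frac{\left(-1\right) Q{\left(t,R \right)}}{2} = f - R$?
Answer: $- \frac{2679419}{76} \approx -35256.0$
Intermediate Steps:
$f = 48$ ($f = 3 \left(3 + 1\right)^{2} = 3 \cdot 4^{2} = 3 \cdot 16 = 48$)
$Q{\left(t,R \right)} = -96 + 2 R$ ($Q{\left(t,R \right)} = - 2 \left(48 - R\right) = -96 + 2 R$)
$\left(\left(- \frac{32}{Q{\left(12,10 \right)}} - \frac{28}{b{\left(-9,16 \right)}}\right) + 184\right) \left(-193\right) = \left(\left(- \frac{32}{-96 + 2 \cdot 10} - \frac{28}{16}\right) + 184\right) \left(-193\right) = \left(\left(- \frac{32}{-96 + 20} - \frac{7}{4}\right) + 184\right) \left(-193\right) = \left(\left(- \frac{32}{-76} - \frac{7}{4}\right) + 184\right) \left(-193\right) = \left(\left(\left(-32\right) \left(- \frac{1}{76}\right) - \frac{7}{4}\right) + 184\right) \left(-193\right) = \left(\left(\frac{8}{19} - \frac{7}{4}\right) + 184\right) \left(-193\right) = \left(- \frac{101}{76} + 184\right) \left(-193\right) = \frac{13883}{76} \left(-193\right) = - \frac{2679419}{76}$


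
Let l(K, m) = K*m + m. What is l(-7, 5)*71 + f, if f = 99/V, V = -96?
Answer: -68193/32 ≈ -2131.0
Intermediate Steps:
l(K, m) = m + K*m
f = -33/32 (f = 99/(-96) = 99*(-1/96) = -33/32 ≈ -1.0313)
l(-7, 5)*71 + f = (5*(1 - 7))*71 - 33/32 = (5*(-6))*71 - 33/32 = -30*71 - 33/32 = -2130 - 33/32 = -68193/32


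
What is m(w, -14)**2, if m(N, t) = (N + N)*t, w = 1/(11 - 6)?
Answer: 784/25 ≈ 31.360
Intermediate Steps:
w = 1/5 ≈ 0.20000
m(N, t) = 2*N*t (m(N, t) = (2*N)*t = 2*N*t)
m(w, -14)**2 = (2*(1/5)*(-14))**2 = (-28/5)**2 = 784/25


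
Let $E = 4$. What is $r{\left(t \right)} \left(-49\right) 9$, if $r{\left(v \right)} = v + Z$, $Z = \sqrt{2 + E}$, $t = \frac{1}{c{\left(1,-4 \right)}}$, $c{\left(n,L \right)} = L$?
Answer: $\frac{441}{4} - 441 \sqrt{6} \approx -969.97$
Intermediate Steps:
$t = - \frac{1}{4}$ ($t = \frac{1}{-4} = - \frac{1}{4} \approx -0.25$)
$Z = \sqrt{6}$ ($Z = \sqrt{2 + 4} = \sqrt{6} \approx 2.4495$)
$r{\left(v \right)} = v + \sqrt{6}$
$r{\left(t \right)} \left(-49\right) 9 = \left(- \frac{1}{4} + \sqrt{6}\right) \left(-49\right) 9 = \left(\frac{49}{4} - 49 \sqrt{6}\right) 9 = \frac{441}{4} - 441 \sqrt{6}$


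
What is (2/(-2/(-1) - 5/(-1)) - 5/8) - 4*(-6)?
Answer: 1325/56 ≈ 23.661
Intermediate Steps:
(2/(-2/(-1) - 5/(-1)) - 5/8) - 4*(-6) = (2/(-2*(-1) - 5*(-1)) - 5*⅛) + 24 = (2/(2 + 5) - 5/8) + 24 = (2/7 - 5/8) + 24 = -19/56 + 24 = 1325/56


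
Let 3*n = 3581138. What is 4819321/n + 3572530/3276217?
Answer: 60161147105111/11732585194946 ≈ 5.1277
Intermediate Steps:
n = 3581138/3 (n = (⅓)*3581138 = 3581138/3 ≈ 1.1937e+6)
4819321/n + 3572530/3276217 = 4819321/(3581138/3) + 3572530/3276217 = 4819321*(3/3581138) + 3572530*(1/3276217) = 14457963/3581138 + 3572530/3276217 = 60161147105111/11732585194946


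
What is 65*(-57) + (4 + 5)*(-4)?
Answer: -3741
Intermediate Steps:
65*(-57) + (4 + 5)*(-4) = -3705 + 9*(-4) = -3705 - 36 = -3741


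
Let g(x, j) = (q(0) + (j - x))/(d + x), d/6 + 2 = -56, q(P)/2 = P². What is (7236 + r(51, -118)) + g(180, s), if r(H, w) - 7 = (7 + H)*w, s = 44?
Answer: 8396/21 ≈ 399.81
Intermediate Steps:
q(P) = 2*P²
d = -348 (d = -12 + 6*(-56) = -12 - 336 = -348)
r(H, w) = 7 + w*(7 + H) (r(H, w) = 7 + (7 + H)*w = 7 + w*(7 + H))
g(x, j) = (j - x)/(-348 + x) (g(x, j) = (2*0² + (j - x))/(-348 + x) = (2*0 + (j - x))/(-348 + x) = (0 + (j - x))/(-348 + x) = (j - x)/(-348 + x))
(7236 + r(51, -118)) + g(180, s) = (7236 + (7 + 7*(-118) + 51*(-118))) + (44 - 1*180)/(-348 + 180) = (7236 + (7 - 826 - 6018)) + (44 - 180)/(-168) = (7236 - 6837) - 1/168*(-136) = 399 + 17/21 = 8396/21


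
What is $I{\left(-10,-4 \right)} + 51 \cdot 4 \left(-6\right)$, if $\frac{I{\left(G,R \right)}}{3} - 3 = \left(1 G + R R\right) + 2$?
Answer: $-1191$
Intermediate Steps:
$I{\left(G,R \right)} = 15 + 3 G + 3 R^{2}$ ($I{\left(G,R \right)} = 9 + 3 \left(\left(1 G + R R\right) + 2\right) = 9 + 3 \left(\left(G + R^{2}\right) + 2\right) = 9 + 3 \left(2 + G + R^{2}\right) = 9 + \left(6 + 3 G + 3 R^{2}\right) = 15 + 3 G + 3 R^{2}$)
$I{\left(-10,-4 \right)} + 51 \cdot 4 \left(-6\right) = \left(15 + 3 \left(-10\right) + 3 \left(-4\right)^{2}\right) + 51 \cdot 4 \left(-6\right) = \left(15 - 30 + 3 \cdot 16\right) + 51 \left(-24\right) = \left(15 - 30 + 48\right) - 1224 = 33 - 1224 = -1191$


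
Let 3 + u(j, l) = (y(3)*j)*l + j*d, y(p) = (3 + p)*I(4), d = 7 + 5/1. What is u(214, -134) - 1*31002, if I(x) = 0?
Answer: -28437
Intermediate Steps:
d = 12 (d = 7 + 5*1 = 7 + 5 = 12)
y(p) = 0 (y(p) = (3 + p)*0 = 0)
u(j, l) = -3 + 12*j (u(j, l) = -3 + ((0*j)*l + j*12) = -3 + (0*l + 12*j) = -3 + (0 + 12*j) = -3 + 12*j)
u(214, -134) - 1*31002 = (-3 + 12*214) - 1*31002 = (-3 + 2568) - 31002 = 2565 - 31002 = -28437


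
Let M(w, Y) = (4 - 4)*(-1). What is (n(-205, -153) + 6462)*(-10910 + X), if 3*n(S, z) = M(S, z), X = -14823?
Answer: -166286646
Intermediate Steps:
M(w, Y) = 0 (M(w, Y) = 0*(-1) = 0)
n(S, z) = 0 (n(S, z) = (⅓)*0 = 0)
(n(-205, -153) + 6462)*(-10910 + X) = (0 + 6462)*(-10910 - 14823) = 6462*(-25733) = -166286646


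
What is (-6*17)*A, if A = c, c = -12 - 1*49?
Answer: 6222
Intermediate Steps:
c = -61 (c = -12 - 49 = -61)
A = -61
(-6*17)*A = -6*17*(-61) = -102*(-61) = 6222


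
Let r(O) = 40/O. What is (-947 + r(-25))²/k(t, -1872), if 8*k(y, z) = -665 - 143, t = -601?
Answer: -22496049/2525 ≈ -8909.3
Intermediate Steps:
k(y, z) = -101 (k(y, z) = (-665 - 143)/8 = (⅛)*(-808) = -101)
(-947 + r(-25))²/k(t, -1872) = (-947 + 40/(-25))²/(-101) = (-947 + 40*(-1/25))²*(-1/101) = (-947 - 8/5)²*(-1/101) = (-4743/5)²*(-1/101) = (22496049/25)*(-1/101) = -22496049/2525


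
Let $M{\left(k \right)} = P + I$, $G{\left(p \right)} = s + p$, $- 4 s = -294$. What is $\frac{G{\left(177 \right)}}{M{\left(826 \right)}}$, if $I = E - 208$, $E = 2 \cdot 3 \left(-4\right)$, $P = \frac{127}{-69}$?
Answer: $- \frac{34569}{32270} \approx -1.0712$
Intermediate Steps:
$s = \frac{147}{2}$ ($s = \left(- \frac{1}{4}\right) \left(-294\right) = \frac{147}{2} \approx 73.5$)
$P = - \frac{127}{69}$ ($P = 127 \left(- \frac{1}{69}\right) = - \frac{127}{69} \approx -1.8406$)
$E = -24$ ($E = 6 \left(-4\right) = -24$)
$I = -232$ ($I = -24 - 208 = -232$)
$G{\left(p \right)} = \frac{147}{2} + p$
$M{\left(k \right)} = - \frac{16135}{69}$ ($M{\left(k \right)} = - \frac{127}{69} - 232 = - \frac{16135}{69}$)
$\frac{G{\left(177 \right)}}{M{\left(826 \right)}} = \frac{\frac{147}{2} + 177}{- \frac{16135}{69}} = \frac{501}{2} \left(- \frac{69}{16135}\right) = - \frac{34569}{32270}$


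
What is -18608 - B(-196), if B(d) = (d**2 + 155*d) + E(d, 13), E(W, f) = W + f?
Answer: -26461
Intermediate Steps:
B(d) = 13 + d**2 + 156*d (B(d) = (d**2 + 155*d) + (d + 13) = (d**2 + 155*d) + (13 + d) = 13 + d**2 + 156*d)
-18608 - B(-196) = -18608 - (13 + (-196)**2 + 156*(-196)) = -18608 - (13 + 38416 - 30576) = -18608 - 1*7853 = -18608 - 7853 = -26461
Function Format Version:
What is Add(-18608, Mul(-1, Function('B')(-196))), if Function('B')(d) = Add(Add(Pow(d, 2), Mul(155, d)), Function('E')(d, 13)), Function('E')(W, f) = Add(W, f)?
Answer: -26461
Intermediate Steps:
Function('B')(d) = Add(13, Pow(d, 2), Mul(156, d)) (Function('B')(d) = Add(Add(Pow(d, 2), Mul(155, d)), Add(d, 13)) = Add(Add(Pow(d, 2), Mul(155, d)), Add(13, d)) = Add(13, Pow(d, 2), Mul(156, d)))
Add(-18608, Mul(-1, Function('B')(-196))) = Add(-18608, Mul(-1, Add(13, Pow(-196, 2), Mul(156, -196)))) = Add(-18608, Mul(-1, Add(13, 38416, -30576))) = Add(-18608, Mul(-1, 7853)) = Add(-18608, -7853) = -26461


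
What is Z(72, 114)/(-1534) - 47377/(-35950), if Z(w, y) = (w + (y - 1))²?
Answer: -289428108/13786825 ≈ -20.993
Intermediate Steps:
Z(w, y) = (-1 + w + y)² (Z(w, y) = (w + (-1 + y))² = (-1 + w + y)²)
Z(72, 114)/(-1534) - 47377/(-35950) = (-1 + 72 + 114)²/(-1534) - 47377/(-35950) = 185²*(-1/1534) - 47377*(-1/35950) = 34225*(-1/1534) + 47377/35950 = -34225/1534 + 47377/35950 = -289428108/13786825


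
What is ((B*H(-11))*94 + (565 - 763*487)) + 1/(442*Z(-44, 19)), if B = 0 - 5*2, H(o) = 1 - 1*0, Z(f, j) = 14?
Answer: -2301663727/6188 ≈ -3.7196e+5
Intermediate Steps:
H(o) = 1 (H(o) = 1 + 0 = 1)
B = -10 (B = 0 - 10 = -10)
((B*H(-11))*94 + (565 - 763*487)) + 1/(442*Z(-44, 19)) = (-10*1*94 + (565 - 763*487)) + 1/(442*14) = (-10*94 + (565 - 371581)) + 1/6188 = (-940 - 371016) + 1/6188 = -371956 + 1/6188 = -2301663727/6188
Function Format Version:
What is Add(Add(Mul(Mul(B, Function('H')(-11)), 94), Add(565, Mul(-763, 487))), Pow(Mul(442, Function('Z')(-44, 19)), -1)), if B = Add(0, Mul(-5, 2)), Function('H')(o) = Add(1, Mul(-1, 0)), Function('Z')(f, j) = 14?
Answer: Rational(-2301663727, 6188) ≈ -3.7196e+5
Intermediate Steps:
Function('H')(o) = 1 (Function('H')(o) = Add(1, 0) = 1)
B = -10 (B = Add(0, -10) = -10)
Add(Add(Mul(Mul(B, Function('H')(-11)), 94), Add(565, Mul(-763, 487))), Pow(Mul(442, Function('Z')(-44, 19)), -1)) = Add(Add(Mul(Mul(-10, 1), 94), Add(565, Mul(-763, 487))), Pow(Mul(442, 14), -1)) = Add(Add(Mul(-10, 94), Add(565, -371581)), Pow(6188, -1)) = Add(Add(-940, -371016), Rational(1, 6188)) = Add(-371956, Rational(1, 6188)) = Rational(-2301663727, 6188)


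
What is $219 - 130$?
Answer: $89$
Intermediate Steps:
$219 - 130 = 89$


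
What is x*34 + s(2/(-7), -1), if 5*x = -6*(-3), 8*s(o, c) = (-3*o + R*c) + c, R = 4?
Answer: 34127/280 ≈ 121.88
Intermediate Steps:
s(o, c) = -3*o/8 + 5*c/8 (s(o, c) = ((-3*o + 4*c) + c)/8 = (-3*o + 5*c)/8 = -3*o/8 + 5*c/8)
x = 18/5 (x = (-6*(-3))/5 = (⅕)*18 = 18/5 ≈ 3.6000)
x*34 + s(2/(-7), -1) = (18/5)*34 + (-3/(4*(-7)) + (5/8)*(-1)) = 612/5 + (-3*(-1)/(4*7) - 5/8) = 612/5 + (-3/8*(-2/7) - 5/8) = 612/5 + (3/28 - 5/8) = 612/5 - 29/56 = 34127/280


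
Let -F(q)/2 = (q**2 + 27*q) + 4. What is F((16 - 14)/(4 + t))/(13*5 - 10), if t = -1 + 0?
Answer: -404/495 ≈ -0.81616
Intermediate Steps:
t = -1
F(q) = -8 - 54*q - 2*q**2 (F(q) = -2*((q**2 + 27*q) + 4) = -2*(4 + q**2 + 27*q) = -8 - 54*q - 2*q**2)
F((16 - 14)/(4 + t))/(13*5 - 10) = (-8 - 54*(16 - 14)/(4 - 1) - 2*(16 - 14)**2/(4 - 1)**2)/(13*5 - 10) = (-8 - 108/3 - 2*(2/3)**2)/(65 - 10) = (-8 - 108/3 - 2*(2*(1/3))**2)/55 = (-8 - 54*2/3 - 2*(2/3)**2)*(1/55) = (-8 - 36 - 2*4/9)*(1/55) = (-8 - 36 - 8/9)*(1/55) = -404/9*1/55 = -404/495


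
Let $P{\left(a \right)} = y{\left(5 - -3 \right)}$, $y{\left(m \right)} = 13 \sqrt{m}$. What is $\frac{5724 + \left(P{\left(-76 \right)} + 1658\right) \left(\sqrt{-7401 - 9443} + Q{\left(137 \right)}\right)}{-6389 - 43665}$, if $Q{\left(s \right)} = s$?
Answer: $- \frac{2862}{25027} - \frac{\left(137 + 2 i \sqrt{4211}\right) \left(829 + 13 \sqrt{2}\right)}{25027} \approx -4.753 - 4.3943 i$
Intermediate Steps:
$P{\left(a \right)} = 26 \sqrt{2}$ ($P{\left(a \right)} = 13 \sqrt{5 - -3} = 13 \sqrt{5 + 3} = 13 \sqrt{8} = 13 \cdot 2 \sqrt{2} = 26 \sqrt{2}$)
$\frac{5724 + \left(P{\left(-76 \right)} + 1658\right) \left(\sqrt{-7401 - 9443} + Q{\left(137 \right)}\right)}{-6389 - 43665} = \frac{5724 + \left(26 \sqrt{2} + 1658\right) \left(\sqrt{-7401 - 9443} + 137\right)}{-6389 - 43665} = \frac{5724 + \left(1658 + 26 \sqrt{2}\right) \left(\sqrt{-16844} + 137\right)}{-50054} = \left(5724 + \left(1658 + 26 \sqrt{2}\right) \left(2 i \sqrt{4211} + 137\right)\right) \left(- \frac{1}{50054}\right) = \left(5724 + \left(1658 + 26 \sqrt{2}\right) \left(137 + 2 i \sqrt{4211}\right)\right) \left(- \frac{1}{50054}\right) = \left(5724 + \left(137 + 2 i \sqrt{4211}\right) \left(1658 + 26 \sqrt{2}\right)\right) \left(- \frac{1}{50054}\right) = - \frac{2862}{25027} - \frac{\left(137 + 2 i \sqrt{4211}\right) \left(1658 + 26 \sqrt{2}\right)}{50054}$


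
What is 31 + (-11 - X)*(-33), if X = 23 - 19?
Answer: 526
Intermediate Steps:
X = 4
31 + (-11 - X)*(-33) = 31 + (-11 - 1*4)*(-33) = 31 + (-11 - 4)*(-33) = 31 - 15*(-33) = 31 + 495 = 526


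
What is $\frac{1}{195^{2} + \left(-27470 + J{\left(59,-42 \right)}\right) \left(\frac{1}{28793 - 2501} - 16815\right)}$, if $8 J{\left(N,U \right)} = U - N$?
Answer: $\frac{70112}{32402847169773} \approx 2.1638 \cdot 10^{-9}$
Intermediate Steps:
$J{\left(N,U \right)} = - \frac{N}{8} + \frac{U}{8}$ ($J{\left(N,U \right)} = \frac{U - N}{8} = - \frac{N}{8} + \frac{U}{8}$)
$\frac{1}{195^{2} + \left(-27470 + J{\left(59,-42 \right)}\right) \left(\frac{1}{28793 - 2501} - 16815\right)} = \frac{1}{195^{2} + \left(-27470 + \left(\left(- \frac{1}{8}\right) 59 + \frac{1}{8} \left(-42\right)\right)\right) \left(\frac{1}{28793 - 2501} - 16815\right)} = \frac{1}{38025 + \left(-27470 - \frac{101}{8}\right) \left(\frac{1}{26292} - 16815\right)} = \frac{1}{38025 - - \frac{32400181160973}{70112}} = \frac{1}{38025 + \frac{32400181160973}{70112}} = \frac{1}{\frac{32402847169773}{70112}} = \frac{70112}{32402847169773}$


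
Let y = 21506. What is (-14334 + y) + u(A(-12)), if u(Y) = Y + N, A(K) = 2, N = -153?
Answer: 7021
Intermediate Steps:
u(Y) = -153 + Y (u(Y) = Y - 153 = -153 + Y)
(-14334 + y) + u(A(-12)) = (-14334 + 21506) + (-153 + 2) = 7172 - 151 = 7021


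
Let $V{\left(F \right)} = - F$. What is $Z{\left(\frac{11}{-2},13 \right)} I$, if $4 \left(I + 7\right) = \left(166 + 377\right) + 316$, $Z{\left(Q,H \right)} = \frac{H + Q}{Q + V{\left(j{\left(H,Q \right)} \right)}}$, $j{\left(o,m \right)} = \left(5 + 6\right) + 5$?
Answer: $- \frac{12465}{172} \approx -72.471$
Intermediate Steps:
$j{\left(o,m \right)} = 16$ ($j{\left(o,m \right)} = 11 + 5 = 16$)
$Z{\left(Q,H \right)} = \frac{H + Q}{-16 + Q}$ ($Z{\left(Q,H \right)} = \frac{H + Q}{Q - 16} = \frac{H + Q}{-16 + Q}$)
$I = \frac{831}{4}$ ($I = -7 + \frac{\left(166 + 377\right) + 316}{4} = -7 + \frac{543 + 316}{4} = -7 + \frac{1}{4} \cdot 859 = -7 + \frac{859}{4} = \frac{831}{4} \approx 207.75$)
$Z{\left(\frac{11}{-2},13 \right)} I = \frac{13 + \frac{11}{-2}}{-16 + \frac{11}{-2}} \cdot \frac{831}{4} = \frac{13 + 11 \left(- \frac{1}{2}\right)}{-16 + 11 \left(- \frac{1}{2}\right)} \frac{831}{4} = \frac{13 - \frac{11}{2}}{-16 - \frac{11}{2}} \cdot \frac{831}{4} = \frac{1}{- \frac{43}{2}} \cdot \frac{15}{2} \cdot \frac{831}{4} = \left(- \frac{2}{43}\right) \frac{15}{2} \cdot \frac{831}{4} = \left(- \frac{15}{43}\right) \frac{831}{4} = - \frac{12465}{172}$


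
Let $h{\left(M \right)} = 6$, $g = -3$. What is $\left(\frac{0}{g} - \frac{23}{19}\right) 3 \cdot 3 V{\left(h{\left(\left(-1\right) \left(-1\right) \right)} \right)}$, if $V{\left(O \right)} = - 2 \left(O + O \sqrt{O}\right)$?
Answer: $\frac{2484}{19} + \frac{2484 \sqrt{6}}{19} \approx 450.98$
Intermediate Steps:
$V{\left(O \right)} = - 2 O - 2 O^{\frac{3}{2}}$ ($V{\left(O \right)} = - 2 \left(O + O^{\frac{3}{2}}\right) = - 2 O - 2 O^{\frac{3}{2}}$)
$\left(\frac{0}{g} - \frac{23}{19}\right) 3 \cdot 3 V{\left(h{\left(\left(-1\right) \left(-1\right) \right)} \right)} = \left(\frac{0}{-3} - \frac{23}{19}\right) 3 \cdot 3 \left(\left(-2\right) 6 - 2 \cdot 6^{\frac{3}{2}}\right) = \left(0 \left(- \frac{1}{3}\right) - \frac{23}{19}\right) 9 \left(-12 - 2 \cdot 6 \sqrt{6}\right) = \left(0 - \frac{23}{19}\right) 9 \left(-12 - 12 \sqrt{6}\right) = \left(- \frac{23}{19}\right) 9 \left(-12 - 12 \sqrt{6}\right) = - \frac{207 \left(-12 - 12 \sqrt{6}\right)}{19} = \frac{2484}{19} + \frac{2484 \sqrt{6}}{19}$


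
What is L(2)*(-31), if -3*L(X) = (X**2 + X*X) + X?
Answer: 310/3 ≈ 103.33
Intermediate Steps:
L(X) = -2*X**2/3 - X/3 (L(X) = -((X**2 + X*X) + X)/3 = -((X**2 + X**2) + X)/3 = -(2*X**2 + X)/3 = -(X + 2*X**2)/3 = -2*X**2/3 - X/3)
L(2)*(-31) = -1/3*2*(1 + 2*2)*(-31) = -1/3*2*(1 + 4)*(-31) = -1/3*2*5*(-31) = -10/3*(-31) = 310/3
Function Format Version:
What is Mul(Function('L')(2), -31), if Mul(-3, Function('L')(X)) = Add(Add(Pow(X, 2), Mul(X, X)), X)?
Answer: Rational(310, 3) ≈ 103.33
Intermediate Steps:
Function('L')(X) = Add(Mul(Rational(-2, 3), Pow(X, 2)), Mul(Rational(-1, 3), X)) (Function('L')(X) = Mul(Rational(-1, 3), Add(Add(Pow(X, 2), Mul(X, X)), X)) = Mul(Rational(-1, 3), Add(Add(Pow(X, 2), Pow(X, 2)), X)) = Mul(Rational(-1, 3), Add(Mul(2, Pow(X, 2)), X)) = Mul(Rational(-1, 3), Add(X, Mul(2, Pow(X, 2)))) = Add(Mul(Rational(-2, 3), Pow(X, 2)), Mul(Rational(-1, 3), X)))
Mul(Function('L')(2), -31) = Mul(Mul(Rational(-1, 3), 2, Add(1, Mul(2, 2))), -31) = Mul(Mul(Rational(-1, 3), 2, Add(1, 4)), -31) = Mul(Mul(Rational(-1, 3), 2, 5), -31) = Mul(Rational(-10, 3), -31) = Rational(310, 3)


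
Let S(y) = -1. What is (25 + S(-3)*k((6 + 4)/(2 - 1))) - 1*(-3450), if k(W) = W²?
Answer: 3375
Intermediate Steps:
(25 + S(-3)*k((6 + 4)/(2 - 1))) - 1*(-3450) = (25 - ((6 + 4)/(2 - 1))²) - 1*(-3450) = (25 - (10/1)²) + 3450 = (25 - (10*1)²) + 3450 = (25 - 1*10²) + 3450 = (25 - 1*100) + 3450 = (25 - 100) + 3450 = -75 + 3450 = 3375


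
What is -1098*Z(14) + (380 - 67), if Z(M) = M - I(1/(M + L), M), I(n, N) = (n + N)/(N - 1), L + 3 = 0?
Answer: -1983247/143 ≈ -13869.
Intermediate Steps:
L = -3 (L = -3 + 0 = -3)
I(n, N) = (N + n)/(-1 + N)
Z(M) = M - (M + 1/(-3 + M))/(-1 + M) (Z(M) = M - (M + 1/(M - 3))/(-1 + M) = M - (M + 1/(-3 + M))/(-1 + M))
-1098*Z(14) + (380 - 67) = -1098*(14 - (14 + 1/(-3 + 14))/(-1 + 14)) + (380 - 67) = -1098*(14 - 1*(14 + 1/11)/13) + 313 = -1098*(14 - 1*1/13*(14 + 1/11)) + 313 = -1098*(14 - 1*1/13*155/11) + 313 = -1098*(14 - 155/143) + 313 = -1098*1847/143 + 313 = -2028006/143 + 313 = -1983247/143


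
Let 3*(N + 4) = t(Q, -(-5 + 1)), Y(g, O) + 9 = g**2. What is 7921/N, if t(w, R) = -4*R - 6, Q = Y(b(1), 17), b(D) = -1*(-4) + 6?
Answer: -23763/34 ≈ -698.91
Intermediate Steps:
b(D) = 10 (b(D) = 4 + 6 = 10)
Y(g, O) = -9 + g**2
Q = 91 (Q = -9 + 10**2 = -9 + 100 = 91)
t(w, R) = -6 - 4*R
N = -34/3 (N = -4 + (-6 - (-4)*(-5 + 1))/3 = -4 + (-6 - (-4)*(-4))/3 = -4 + (-6 - 4*4)/3 = -4 + (-6 - 16)/3 = -4 + (1/3)*(-22) = -4 - 22/3 = -34/3 ≈ -11.333)
7921/N = 7921/(-34/3) = 7921*(-3/34) = -23763/34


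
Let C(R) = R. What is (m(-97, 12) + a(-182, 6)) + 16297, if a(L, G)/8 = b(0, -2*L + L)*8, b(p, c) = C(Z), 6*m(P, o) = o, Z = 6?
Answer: 16683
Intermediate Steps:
m(P, o) = o/6
b(p, c) = 6
a(L, G) = 384 (a(L, G) = 8*(6*8) = 8*48 = 384)
(m(-97, 12) + a(-182, 6)) + 16297 = ((⅙)*12 + 384) + 16297 = (2 + 384) + 16297 = 386 + 16297 = 16683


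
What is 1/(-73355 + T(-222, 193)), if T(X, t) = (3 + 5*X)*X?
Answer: 1/172399 ≈ 5.8005e-6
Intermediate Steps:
T(X, t) = X*(3 + 5*X)
1/(-73355 + T(-222, 193)) = 1/(-73355 - 222*(3 + 5*(-222))) = 1/(-73355 - 222*(3 - 1110)) = 1/(-73355 - 222*(-1107)) = 1/(-73355 + 245754) = 1/172399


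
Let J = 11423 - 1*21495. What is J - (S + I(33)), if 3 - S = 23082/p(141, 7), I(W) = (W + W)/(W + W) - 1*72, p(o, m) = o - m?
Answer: -658727/67 ≈ -9831.8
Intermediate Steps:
I(W) = -71 (I(W) = (2*W)/((2*W)) - 72 = (2*W)*(1/(2*W)) - 72 = 1 - 72 = -71)
J = -10072 (J = 11423 - 21495 = -10072)
S = -11340/67 (S = 3 - 23082/(141 - 1*7) = 3 - 23082/(141 - 7) = 3 - 23082/134 = 3 - 1*11541/67 = 3 - 11541/67 = -11340/67 ≈ -169.25)
J - (S + I(33)) = -10072 - (-11340/67 - 71) = -10072 - 1*(-16097/67) = -10072 + 16097/67 = -658727/67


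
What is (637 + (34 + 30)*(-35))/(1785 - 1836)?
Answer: 1603/51 ≈ 31.431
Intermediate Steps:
(637 + (34 + 30)*(-35))/(1785 - 1836) = (637 + 64*(-35))/(-51) = (637 - 2240)*(-1/51) = -1603*(-1/51) = 1603/51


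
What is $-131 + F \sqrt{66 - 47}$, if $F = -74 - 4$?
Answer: $-131 - 78 \sqrt{19} \approx -470.99$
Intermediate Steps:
$F = -78$ ($F = -74 - 4 = -78$)
$-131 + F \sqrt{66 - 47} = -131 - 78 \sqrt{66 - 47} = -131 - 78 \sqrt{19}$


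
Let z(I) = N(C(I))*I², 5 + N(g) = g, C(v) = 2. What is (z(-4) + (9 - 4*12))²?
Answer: 7569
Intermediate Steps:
N(g) = -5 + g
z(I) = -3*I² (z(I) = (-5 + 2)*I² = -3*I²)
(z(-4) + (9 - 4*12))² = (-3*(-4)² + (9 - 4*12))² = (-3*16 + (9 - 48))² = (-48 - 39)² = (-87)² = 7569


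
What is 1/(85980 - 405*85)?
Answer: 1/51555 ≈ 1.9397e-5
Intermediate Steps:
1/(85980 - 405*85) = 1/(85980 - 34425) = 1/51555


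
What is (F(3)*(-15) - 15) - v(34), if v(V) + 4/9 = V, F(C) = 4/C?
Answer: -617/9 ≈ -68.556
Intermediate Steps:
v(V) = -4/9 + V
(F(3)*(-15) - 15) - v(34) = ((4/3)*(-15) - 15) - (-4/9 + 34) = ((4*(⅓))*(-15) - 15) - 1*302/9 = ((4/3)*(-15) - 15) - 302/9 = (-20 - 15) - 302/9 = -35 - 302/9 = -617/9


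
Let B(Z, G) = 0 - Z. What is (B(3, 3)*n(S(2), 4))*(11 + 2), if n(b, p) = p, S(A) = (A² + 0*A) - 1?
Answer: -156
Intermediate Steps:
S(A) = -1 + A² (S(A) = (A² + 0) - 1 = A² - 1 = -1 + A²)
B(Z, G) = -Z
(B(3, 3)*n(S(2), 4))*(11 + 2) = (-1*3*4)*(11 + 2) = -3*4*13 = -12*13 = -156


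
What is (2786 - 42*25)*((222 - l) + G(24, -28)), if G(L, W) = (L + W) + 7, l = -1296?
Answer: 2640456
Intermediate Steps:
G(L, W) = 7 + L + W
(2786 - 42*25)*((222 - l) + G(24, -28)) = (2786 - 42*25)*((222 - 1*(-1296)) + (7 + 24 - 28)) = (2786 - 1050)*((222 + 1296) + 3) = 1736*(1518 + 3) = 1736*1521 = 2640456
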